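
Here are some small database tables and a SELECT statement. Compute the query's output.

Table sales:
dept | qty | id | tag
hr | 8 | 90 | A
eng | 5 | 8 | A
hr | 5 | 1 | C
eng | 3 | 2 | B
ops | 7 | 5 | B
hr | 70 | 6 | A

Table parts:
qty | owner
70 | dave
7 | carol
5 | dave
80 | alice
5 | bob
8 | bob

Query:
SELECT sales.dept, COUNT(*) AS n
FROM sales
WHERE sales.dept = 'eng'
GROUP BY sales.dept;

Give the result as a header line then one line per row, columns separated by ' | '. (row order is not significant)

After WHERE (2 rows):
sales.dept | sales.qty | sales.id | sales.tag
eng | 5 | 8 | A
eng | 3 | 2 | B
After GROUP BY (1 rows):
sales.dept | n
eng | 2

== RESULT ==
sales.dept | n
eng | 2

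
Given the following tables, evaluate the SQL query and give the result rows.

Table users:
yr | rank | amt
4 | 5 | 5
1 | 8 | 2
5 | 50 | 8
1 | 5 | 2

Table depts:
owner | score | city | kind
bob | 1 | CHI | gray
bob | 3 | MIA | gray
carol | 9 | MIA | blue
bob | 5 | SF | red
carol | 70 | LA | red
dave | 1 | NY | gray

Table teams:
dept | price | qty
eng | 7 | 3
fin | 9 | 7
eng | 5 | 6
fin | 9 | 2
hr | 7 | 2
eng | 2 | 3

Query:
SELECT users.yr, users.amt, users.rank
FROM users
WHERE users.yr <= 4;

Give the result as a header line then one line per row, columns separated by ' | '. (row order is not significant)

After WHERE (3 rows):
users.yr | users.rank | users.amt
4 | 5 | 5
1 | 8 | 2
1 | 5 | 2
After SELECT (3 rows):
users.yr | users.amt | users.rank
4 | 5 | 5
1 | 2 | 8
1 | 2 | 5

== RESULT ==
users.yr | users.amt | users.rank
4 | 5 | 5
1 | 2 | 8
1 | 2 | 5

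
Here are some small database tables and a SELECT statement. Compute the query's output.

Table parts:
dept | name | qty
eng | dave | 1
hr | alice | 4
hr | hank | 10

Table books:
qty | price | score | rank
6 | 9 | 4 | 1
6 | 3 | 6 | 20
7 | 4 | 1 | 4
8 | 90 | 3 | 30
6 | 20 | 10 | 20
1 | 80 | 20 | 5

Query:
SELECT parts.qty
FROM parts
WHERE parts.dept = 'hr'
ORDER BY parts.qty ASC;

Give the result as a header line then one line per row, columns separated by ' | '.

After WHERE (2 rows):
parts.dept | parts.name | parts.qty
hr | alice | 4
hr | hank | 10
After SELECT (2 rows):
parts.qty
4
10
After ORDER BY (2 rows):
parts.qty
4
10

== RESULT ==
parts.qty
4
10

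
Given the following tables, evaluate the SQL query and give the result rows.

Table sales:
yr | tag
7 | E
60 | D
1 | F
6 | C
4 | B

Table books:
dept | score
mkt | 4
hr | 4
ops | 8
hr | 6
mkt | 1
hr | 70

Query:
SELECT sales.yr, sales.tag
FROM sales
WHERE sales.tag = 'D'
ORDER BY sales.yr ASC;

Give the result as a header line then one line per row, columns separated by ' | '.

== RESULT ==
sales.yr | sales.tag
60 | D

Derivation:
After WHERE (1 rows):
sales.yr | sales.tag
60 | D
After SELECT (1 rows):
sales.yr | sales.tag
60 | D
After ORDER BY (1 rows):
sales.yr | sales.tag
60 | D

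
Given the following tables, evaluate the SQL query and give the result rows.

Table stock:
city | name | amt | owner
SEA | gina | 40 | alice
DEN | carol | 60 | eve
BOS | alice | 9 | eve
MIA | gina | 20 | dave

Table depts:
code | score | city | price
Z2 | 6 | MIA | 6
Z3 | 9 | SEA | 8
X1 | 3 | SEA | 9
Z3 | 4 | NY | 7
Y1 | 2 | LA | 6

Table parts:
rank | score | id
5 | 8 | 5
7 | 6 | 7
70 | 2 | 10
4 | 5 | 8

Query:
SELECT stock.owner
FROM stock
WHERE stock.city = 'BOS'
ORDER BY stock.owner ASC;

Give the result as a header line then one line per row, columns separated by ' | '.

== RESULT ==
stock.owner
eve

Derivation:
After WHERE (1 rows):
stock.city | stock.name | stock.amt | stock.owner
BOS | alice | 9 | eve
After SELECT (1 rows):
stock.owner
eve
After ORDER BY (1 rows):
stock.owner
eve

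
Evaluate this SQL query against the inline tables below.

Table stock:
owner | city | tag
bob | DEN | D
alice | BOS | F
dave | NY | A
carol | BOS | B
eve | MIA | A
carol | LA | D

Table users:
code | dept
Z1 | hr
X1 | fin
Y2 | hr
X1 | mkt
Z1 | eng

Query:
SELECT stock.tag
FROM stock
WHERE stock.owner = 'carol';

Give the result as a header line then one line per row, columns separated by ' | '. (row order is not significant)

== RESULT ==
stock.tag
B
D

Derivation:
After WHERE (2 rows):
stock.owner | stock.city | stock.tag
carol | BOS | B
carol | LA | D
After SELECT (2 rows):
stock.tag
B
D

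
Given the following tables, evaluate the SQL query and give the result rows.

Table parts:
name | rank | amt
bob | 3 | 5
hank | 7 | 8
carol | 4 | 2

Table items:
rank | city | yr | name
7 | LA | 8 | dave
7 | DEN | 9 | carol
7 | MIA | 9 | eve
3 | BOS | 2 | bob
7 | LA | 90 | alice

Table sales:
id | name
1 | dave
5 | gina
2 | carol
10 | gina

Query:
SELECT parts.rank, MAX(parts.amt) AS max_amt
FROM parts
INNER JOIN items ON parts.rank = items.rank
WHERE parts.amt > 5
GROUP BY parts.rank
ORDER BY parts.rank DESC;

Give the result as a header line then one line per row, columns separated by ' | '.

== RESULT ==
parts.rank | max_amt
7 | 8

Derivation:
After JOIN items (5 rows):
parts.name | parts.rank | parts.amt | items.rank | items.city | items.yr | items.name
bob | 3 | 5 | 3 | BOS | 2 | bob
hank | 7 | 8 | 7 | LA | 8 | dave
hank | 7 | 8 | 7 | DEN | 9 | carol
hank | 7 | 8 | 7 | MIA | 9 | eve
hank | 7 | 8 | 7 | LA | 90 | alice
After WHERE (4 rows):
parts.name | parts.rank | parts.amt | items.rank | items.city | items.yr | items.name
hank | 7 | 8 | 7 | LA | 8 | dave
hank | 7 | 8 | 7 | DEN | 9 | carol
hank | 7 | 8 | 7 | MIA | 9 | eve
hank | 7 | 8 | 7 | LA | 90 | alice
After GROUP BY (1 rows):
parts.rank | max_amt
7 | 8
After ORDER BY (1 rows):
parts.rank | max_amt
7 | 8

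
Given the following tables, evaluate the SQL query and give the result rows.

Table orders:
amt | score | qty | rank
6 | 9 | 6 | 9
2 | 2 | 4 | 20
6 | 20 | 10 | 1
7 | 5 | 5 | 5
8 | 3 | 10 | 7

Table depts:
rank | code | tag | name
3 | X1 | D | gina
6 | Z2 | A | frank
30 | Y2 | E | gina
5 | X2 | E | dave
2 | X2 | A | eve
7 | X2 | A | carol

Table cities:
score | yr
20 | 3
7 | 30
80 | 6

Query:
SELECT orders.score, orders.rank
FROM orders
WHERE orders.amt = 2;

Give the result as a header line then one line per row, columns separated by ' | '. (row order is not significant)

== RESULT ==
orders.score | orders.rank
2 | 20

Derivation:
After WHERE (1 rows):
orders.amt | orders.score | orders.qty | orders.rank
2 | 2 | 4 | 20
After SELECT (1 rows):
orders.score | orders.rank
2 | 20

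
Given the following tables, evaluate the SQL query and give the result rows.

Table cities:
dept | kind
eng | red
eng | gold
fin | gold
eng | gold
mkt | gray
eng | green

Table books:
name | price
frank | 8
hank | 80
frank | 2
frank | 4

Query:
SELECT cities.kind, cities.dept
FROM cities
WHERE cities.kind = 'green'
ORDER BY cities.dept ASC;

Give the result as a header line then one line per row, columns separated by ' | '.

After WHERE (1 rows):
cities.dept | cities.kind
eng | green
After SELECT (1 rows):
cities.kind | cities.dept
green | eng
After ORDER BY (1 rows):
cities.kind | cities.dept
green | eng

== RESULT ==
cities.kind | cities.dept
green | eng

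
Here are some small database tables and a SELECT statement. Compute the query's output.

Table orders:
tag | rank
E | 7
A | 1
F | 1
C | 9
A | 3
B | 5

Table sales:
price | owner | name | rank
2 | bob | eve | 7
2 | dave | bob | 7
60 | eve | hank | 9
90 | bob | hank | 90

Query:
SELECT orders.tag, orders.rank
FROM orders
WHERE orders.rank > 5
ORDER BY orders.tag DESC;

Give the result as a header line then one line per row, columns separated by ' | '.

== RESULT ==
orders.tag | orders.rank
E | 7
C | 9

Derivation:
After WHERE (2 rows):
orders.tag | orders.rank
E | 7
C | 9
After SELECT (2 rows):
orders.tag | orders.rank
E | 7
C | 9
After ORDER BY (2 rows):
orders.tag | orders.rank
E | 7
C | 9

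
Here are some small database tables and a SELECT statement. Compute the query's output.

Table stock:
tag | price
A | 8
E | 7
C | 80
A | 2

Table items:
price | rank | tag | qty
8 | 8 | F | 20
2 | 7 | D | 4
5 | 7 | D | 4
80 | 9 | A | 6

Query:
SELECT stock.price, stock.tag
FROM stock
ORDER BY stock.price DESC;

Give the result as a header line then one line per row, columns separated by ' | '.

After SELECT (4 rows):
stock.price | stock.tag
8 | A
7 | E
80 | C
2 | A
After ORDER BY (4 rows):
stock.price | stock.tag
80 | C
8 | A
7 | E
2 | A

== RESULT ==
stock.price | stock.tag
80 | C
8 | A
7 | E
2 | A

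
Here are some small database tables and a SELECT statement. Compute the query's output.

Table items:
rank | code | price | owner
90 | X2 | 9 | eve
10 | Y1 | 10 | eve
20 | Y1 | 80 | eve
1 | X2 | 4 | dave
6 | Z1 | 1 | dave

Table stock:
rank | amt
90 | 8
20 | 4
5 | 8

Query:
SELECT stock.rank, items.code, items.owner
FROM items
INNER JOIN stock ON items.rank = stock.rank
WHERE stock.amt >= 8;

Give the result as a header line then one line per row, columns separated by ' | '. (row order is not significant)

== RESULT ==
stock.rank | items.code | items.owner
90 | X2 | eve

Derivation:
After JOIN stock (2 rows):
items.rank | items.code | items.price | items.owner | stock.rank | stock.amt
90 | X2 | 9 | eve | 90 | 8
20 | Y1 | 80 | eve | 20 | 4
After WHERE (1 rows):
items.rank | items.code | items.price | items.owner | stock.rank | stock.amt
90 | X2 | 9 | eve | 90 | 8
After SELECT (1 rows):
stock.rank | items.code | items.owner
90 | X2 | eve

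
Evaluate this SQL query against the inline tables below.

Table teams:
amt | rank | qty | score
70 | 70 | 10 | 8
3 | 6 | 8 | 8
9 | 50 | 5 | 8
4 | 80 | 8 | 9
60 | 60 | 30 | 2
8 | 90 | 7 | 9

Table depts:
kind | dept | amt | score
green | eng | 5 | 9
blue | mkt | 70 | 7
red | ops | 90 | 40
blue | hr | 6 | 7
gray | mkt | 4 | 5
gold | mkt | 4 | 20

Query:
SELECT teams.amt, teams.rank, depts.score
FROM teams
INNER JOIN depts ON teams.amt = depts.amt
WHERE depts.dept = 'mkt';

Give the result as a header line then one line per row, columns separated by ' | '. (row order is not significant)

== RESULT ==
teams.amt | teams.rank | depts.score
70 | 70 | 7
4 | 80 | 5
4 | 80 | 20

Derivation:
After JOIN depts (3 rows):
teams.amt | teams.rank | teams.qty | teams.score | depts.kind | depts.dept | depts.amt | depts.score
70 | 70 | 10 | 8 | blue | mkt | 70 | 7
4 | 80 | 8 | 9 | gray | mkt | 4 | 5
4 | 80 | 8 | 9 | gold | mkt | 4 | 20
After WHERE (3 rows):
teams.amt | teams.rank | teams.qty | teams.score | depts.kind | depts.dept | depts.amt | depts.score
70 | 70 | 10 | 8 | blue | mkt | 70 | 7
4 | 80 | 8 | 9 | gray | mkt | 4 | 5
4 | 80 | 8 | 9 | gold | mkt | 4 | 20
After SELECT (3 rows):
teams.amt | teams.rank | depts.score
70 | 70 | 7
4 | 80 | 5
4 | 80 | 20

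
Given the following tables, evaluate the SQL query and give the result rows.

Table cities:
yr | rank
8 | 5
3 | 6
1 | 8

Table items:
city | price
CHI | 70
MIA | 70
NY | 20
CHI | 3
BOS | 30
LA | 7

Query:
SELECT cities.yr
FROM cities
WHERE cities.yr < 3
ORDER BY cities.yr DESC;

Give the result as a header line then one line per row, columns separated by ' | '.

After WHERE (1 rows):
cities.yr | cities.rank
1 | 8
After SELECT (1 rows):
cities.yr
1
After ORDER BY (1 rows):
cities.yr
1

== RESULT ==
cities.yr
1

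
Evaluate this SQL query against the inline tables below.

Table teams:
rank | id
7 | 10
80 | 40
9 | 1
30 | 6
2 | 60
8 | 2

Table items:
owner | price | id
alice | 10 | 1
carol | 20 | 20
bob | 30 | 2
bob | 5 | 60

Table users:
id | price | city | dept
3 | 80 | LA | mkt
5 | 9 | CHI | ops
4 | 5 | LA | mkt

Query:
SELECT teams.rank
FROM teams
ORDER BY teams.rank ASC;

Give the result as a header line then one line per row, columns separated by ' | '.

== RESULT ==
teams.rank
2
7
8
9
30
80

Derivation:
After SELECT (6 rows):
teams.rank
7
80
9
30
2
8
After ORDER BY (6 rows):
teams.rank
2
7
8
9
30
80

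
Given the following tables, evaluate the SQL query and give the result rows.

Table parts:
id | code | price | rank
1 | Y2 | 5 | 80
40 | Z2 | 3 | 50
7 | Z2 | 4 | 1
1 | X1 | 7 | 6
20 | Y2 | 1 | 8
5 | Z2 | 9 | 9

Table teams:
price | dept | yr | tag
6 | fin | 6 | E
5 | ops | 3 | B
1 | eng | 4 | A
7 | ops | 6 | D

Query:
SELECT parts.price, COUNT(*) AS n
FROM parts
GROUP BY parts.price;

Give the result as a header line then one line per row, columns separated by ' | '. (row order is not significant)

After GROUP BY (6 rows):
parts.price | n
5 | 1
3 | 1
4 | 1
7 | 1
1 | 1
9 | 1

== RESULT ==
parts.price | n
5 | 1
3 | 1
4 | 1
7 | 1
1 | 1
9 | 1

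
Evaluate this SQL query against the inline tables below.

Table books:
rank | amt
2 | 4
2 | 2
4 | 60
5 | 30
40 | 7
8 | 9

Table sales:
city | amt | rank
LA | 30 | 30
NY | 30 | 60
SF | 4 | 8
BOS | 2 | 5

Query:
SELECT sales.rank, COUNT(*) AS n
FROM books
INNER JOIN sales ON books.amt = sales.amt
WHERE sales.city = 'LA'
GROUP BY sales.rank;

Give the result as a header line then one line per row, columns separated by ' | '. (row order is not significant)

== RESULT ==
sales.rank | n
30 | 1

Derivation:
After JOIN sales (4 rows):
books.rank | books.amt | sales.city | sales.amt | sales.rank
2 | 4 | SF | 4 | 8
2 | 2 | BOS | 2 | 5
5 | 30 | LA | 30 | 30
5 | 30 | NY | 30 | 60
After WHERE (1 rows):
books.rank | books.amt | sales.city | sales.amt | sales.rank
5 | 30 | LA | 30 | 30
After GROUP BY (1 rows):
sales.rank | n
30 | 1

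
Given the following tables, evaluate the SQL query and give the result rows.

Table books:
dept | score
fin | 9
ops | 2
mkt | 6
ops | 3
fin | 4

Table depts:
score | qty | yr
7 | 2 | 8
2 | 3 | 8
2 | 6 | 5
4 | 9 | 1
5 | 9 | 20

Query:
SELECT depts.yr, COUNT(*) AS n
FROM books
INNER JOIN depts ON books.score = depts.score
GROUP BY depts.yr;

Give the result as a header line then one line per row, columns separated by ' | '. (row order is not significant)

== RESULT ==
depts.yr | n
8 | 1
5 | 1
1 | 1

Derivation:
After JOIN depts (3 rows):
books.dept | books.score | depts.score | depts.qty | depts.yr
ops | 2 | 2 | 3 | 8
ops | 2 | 2 | 6 | 5
fin | 4 | 4 | 9 | 1
After GROUP BY (3 rows):
depts.yr | n
8 | 1
5 | 1
1 | 1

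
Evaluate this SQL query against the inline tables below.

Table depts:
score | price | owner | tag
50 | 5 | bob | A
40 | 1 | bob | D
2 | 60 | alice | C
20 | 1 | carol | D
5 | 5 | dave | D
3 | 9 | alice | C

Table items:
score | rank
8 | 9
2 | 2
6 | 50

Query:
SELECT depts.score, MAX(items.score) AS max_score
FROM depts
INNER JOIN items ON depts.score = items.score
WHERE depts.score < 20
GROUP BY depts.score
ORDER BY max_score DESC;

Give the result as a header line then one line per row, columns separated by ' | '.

== RESULT ==
depts.score | max_score
2 | 2

Derivation:
After JOIN items (1 rows):
depts.score | depts.price | depts.owner | depts.tag | items.score | items.rank
2 | 60 | alice | C | 2 | 2
After WHERE (1 rows):
depts.score | depts.price | depts.owner | depts.tag | items.score | items.rank
2 | 60 | alice | C | 2 | 2
After GROUP BY (1 rows):
depts.score | max_score
2 | 2
After ORDER BY (1 rows):
depts.score | max_score
2 | 2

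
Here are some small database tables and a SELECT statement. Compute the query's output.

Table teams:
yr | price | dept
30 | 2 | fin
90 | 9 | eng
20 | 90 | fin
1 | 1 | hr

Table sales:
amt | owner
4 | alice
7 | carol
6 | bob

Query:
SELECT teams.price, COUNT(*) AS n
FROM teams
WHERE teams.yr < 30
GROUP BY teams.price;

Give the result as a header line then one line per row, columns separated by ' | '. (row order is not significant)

== RESULT ==
teams.price | n
90 | 1
1 | 1

Derivation:
After WHERE (2 rows):
teams.yr | teams.price | teams.dept
20 | 90 | fin
1 | 1 | hr
After GROUP BY (2 rows):
teams.price | n
90 | 1
1 | 1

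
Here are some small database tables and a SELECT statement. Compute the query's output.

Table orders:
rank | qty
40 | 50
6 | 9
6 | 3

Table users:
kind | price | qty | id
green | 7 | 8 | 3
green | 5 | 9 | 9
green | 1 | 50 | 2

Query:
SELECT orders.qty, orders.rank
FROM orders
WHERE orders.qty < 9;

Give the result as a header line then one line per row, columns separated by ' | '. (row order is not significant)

After WHERE (1 rows):
orders.rank | orders.qty
6 | 3
After SELECT (1 rows):
orders.qty | orders.rank
3 | 6

== RESULT ==
orders.qty | orders.rank
3 | 6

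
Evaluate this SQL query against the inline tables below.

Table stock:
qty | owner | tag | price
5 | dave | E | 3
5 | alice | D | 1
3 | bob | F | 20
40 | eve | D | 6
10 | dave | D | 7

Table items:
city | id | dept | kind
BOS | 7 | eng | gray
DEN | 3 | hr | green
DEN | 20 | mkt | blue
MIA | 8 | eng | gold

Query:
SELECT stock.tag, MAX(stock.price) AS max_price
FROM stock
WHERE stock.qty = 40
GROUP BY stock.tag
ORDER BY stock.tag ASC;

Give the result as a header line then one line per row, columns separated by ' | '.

After WHERE (1 rows):
stock.qty | stock.owner | stock.tag | stock.price
40 | eve | D | 6
After GROUP BY (1 rows):
stock.tag | max_price
D | 6
After ORDER BY (1 rows):
stock.tag | max_price
D | 6

== RESULT ==
stock.tag | max_price
D | 6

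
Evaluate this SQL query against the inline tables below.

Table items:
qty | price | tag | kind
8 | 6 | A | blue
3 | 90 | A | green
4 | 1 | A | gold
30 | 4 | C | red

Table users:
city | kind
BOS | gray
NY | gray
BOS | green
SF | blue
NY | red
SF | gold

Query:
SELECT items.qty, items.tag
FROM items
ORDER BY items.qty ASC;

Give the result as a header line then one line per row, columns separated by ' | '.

After SELECT (4 rows):
items.qty | items.tag
8 | A
3 | A
4 | A
30 | C
After ORDER BY (4 rows):
items.qty | items.tag
3 | A
4 | A
8 | A
30 | C

== RESULT ==
items.qty | items.tag
3 | A
4 | A
8 | A
30 | C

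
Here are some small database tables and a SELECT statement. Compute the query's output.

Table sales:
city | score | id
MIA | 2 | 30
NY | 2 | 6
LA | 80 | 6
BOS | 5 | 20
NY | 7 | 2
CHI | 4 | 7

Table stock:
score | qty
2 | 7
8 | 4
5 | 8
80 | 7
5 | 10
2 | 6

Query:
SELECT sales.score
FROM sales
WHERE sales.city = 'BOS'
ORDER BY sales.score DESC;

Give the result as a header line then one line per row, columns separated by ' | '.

== RESULT ==
sales.score
5

Derivation:
After WHERE (1 rows):
sales.city | sales.score | sales.id
BOS | 5 | 20
After SELECT (1 rows):
sales.score
5
After ORDER BY (1 rows):
sales.score
5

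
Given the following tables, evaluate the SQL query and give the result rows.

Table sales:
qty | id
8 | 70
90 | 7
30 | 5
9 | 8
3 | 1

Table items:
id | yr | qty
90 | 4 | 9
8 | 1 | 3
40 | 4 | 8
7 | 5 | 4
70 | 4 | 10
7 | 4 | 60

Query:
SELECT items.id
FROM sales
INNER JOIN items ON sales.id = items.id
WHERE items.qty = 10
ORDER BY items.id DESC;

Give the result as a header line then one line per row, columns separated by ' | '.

After JOIN items (4 rows):
sales.qty | sales.id | items.id | items.yr | items.qty
8 | 70 | 70 | 4 | 10
90 | 7 | 7 | 5 | 4
90 | 7 | 7 | 4 | 60
9 | 8 | 8 | 1 | 3
After WHERE (1 rows):
sales.qty | sales.id | items.id | items.yr | items.qty
8 | 70 | 70 | 4 | 10
After SELECT (1 rows):
items.id
70
After ORDER BY (1 rows):
items.id
70

== RESULT ==
items.id
70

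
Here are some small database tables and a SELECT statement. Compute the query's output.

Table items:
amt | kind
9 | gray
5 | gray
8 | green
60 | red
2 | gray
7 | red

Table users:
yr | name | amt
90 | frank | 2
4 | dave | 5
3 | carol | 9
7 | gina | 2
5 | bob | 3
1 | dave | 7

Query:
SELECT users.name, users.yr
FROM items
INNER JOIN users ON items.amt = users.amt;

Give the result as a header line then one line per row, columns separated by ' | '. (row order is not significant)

== RESULT ==
users.name | users.yr
carol | 3
dave | 4
frank | 90
gina | 7
dave | 1

Derivation:
After JOIN users (5 rows):
items.amt | items.kind | users.yr | users.name | users.amt
9 | gray | 3 | carol | 9
5 | gray | 4 | dave | 5
2 | gray | 90 | frank | 2
2 | gray | 7 | gina | 2
7 | red | 1 | dave | 7
After SELECT (5 rows):
users.name | users.yr
carol | 3
dave | 4
frank | 90
gina | 7
dave | 1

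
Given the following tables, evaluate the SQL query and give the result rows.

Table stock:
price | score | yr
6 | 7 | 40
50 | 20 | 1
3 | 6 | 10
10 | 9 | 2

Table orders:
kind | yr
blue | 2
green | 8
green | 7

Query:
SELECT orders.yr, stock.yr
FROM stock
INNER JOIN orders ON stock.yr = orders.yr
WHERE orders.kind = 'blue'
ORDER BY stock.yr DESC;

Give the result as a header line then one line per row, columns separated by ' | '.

== RESULT ==
orders.yr | stock.yr
2 | 2

Derivation:
After JOIN orders (1 rows):
stock.price | stock.score | stock.yr | orders.kind | orders.yr
10 | 9 | 2 | blue | 2
After WHERE (1 rows):
stock.price | stock.score | stock.yr | orders.kind | orders.yr
10 | 9 | 2 | blue | 2
After SELECT (1 rows):
orders.yr | stock.yr
2 | 2
After ORDER BY (1 rows):
orders.yr | stock.yr
2 | 2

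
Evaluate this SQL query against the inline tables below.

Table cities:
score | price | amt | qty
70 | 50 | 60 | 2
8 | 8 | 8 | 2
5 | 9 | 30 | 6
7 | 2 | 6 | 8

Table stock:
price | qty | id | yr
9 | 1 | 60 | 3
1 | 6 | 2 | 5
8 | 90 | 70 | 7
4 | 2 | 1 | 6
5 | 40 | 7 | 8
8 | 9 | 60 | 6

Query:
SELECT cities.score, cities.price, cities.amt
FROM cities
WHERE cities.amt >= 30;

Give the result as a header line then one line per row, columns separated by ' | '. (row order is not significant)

After WHERE (2 rows):
cities.score | cities.price | cities.amt | cities.qty
70 | 50 | 60 | 2
5 | 9 | 30 | 6
After SELECT (2 rows):
cities.score | cities.price | cities.amt
70 | 50 | 60
5 | 9 | 30

== RESULT ==
cities.score | cities.price | cities.amt
70 | 50 | 60
5 | 9 | 30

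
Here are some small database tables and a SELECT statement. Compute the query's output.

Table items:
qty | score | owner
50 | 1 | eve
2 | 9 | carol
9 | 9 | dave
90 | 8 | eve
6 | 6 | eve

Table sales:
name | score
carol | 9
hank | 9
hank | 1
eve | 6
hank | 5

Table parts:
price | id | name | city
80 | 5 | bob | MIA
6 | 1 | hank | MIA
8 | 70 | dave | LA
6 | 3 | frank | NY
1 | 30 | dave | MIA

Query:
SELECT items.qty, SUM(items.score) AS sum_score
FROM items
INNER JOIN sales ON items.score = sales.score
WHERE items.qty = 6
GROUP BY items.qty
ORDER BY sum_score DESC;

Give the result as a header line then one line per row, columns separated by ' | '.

After JOIN sales (6 rows):
items.qty | items.score | items.owner | sales.name | sales.score
50 | 1 | eve | hank | 1
2 | 9 | carol | carol | 9
2 | 9 | carol | hank | 9
9 | 9 | dave | carol | 9
9 | 9 | dave | hank | 9
6 | 6 | eve | eve | 6
After WHERE (1 rows):
items.qty | items.score | items.owner | sales.name | sales.score
6 | 6 | eve | eve | 6
After GROUP BY (1 rows):
items.qty | sum_score
6 | 6
After ORDER BY (1 rows):
items.qty | sum_score
6 | 6

== RESULT ==
items.qty | sum_score
6 | 6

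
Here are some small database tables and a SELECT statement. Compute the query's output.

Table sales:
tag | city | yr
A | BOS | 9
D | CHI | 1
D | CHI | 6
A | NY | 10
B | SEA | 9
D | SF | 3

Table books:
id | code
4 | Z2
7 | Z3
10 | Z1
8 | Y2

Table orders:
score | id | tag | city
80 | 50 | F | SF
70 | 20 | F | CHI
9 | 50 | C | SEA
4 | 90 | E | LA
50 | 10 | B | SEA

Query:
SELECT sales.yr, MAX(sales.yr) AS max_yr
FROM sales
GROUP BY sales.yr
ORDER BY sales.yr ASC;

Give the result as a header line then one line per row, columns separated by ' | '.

== RESULT ==
sales.yr | max_yr
1 | 1
3 | 3
6 | 6
9 | 9
10 | 10

Derivation:
After GROUP BY (5 rows):
sales.yr | max_yr
9 | 9
1 | 1
6 | 6
10 | 10
3 | 3
After ORDER BY (5 rows):
sales.yr | max_yr
1 | 1
3 | 3
6 | 6
9 | 9
10 | 10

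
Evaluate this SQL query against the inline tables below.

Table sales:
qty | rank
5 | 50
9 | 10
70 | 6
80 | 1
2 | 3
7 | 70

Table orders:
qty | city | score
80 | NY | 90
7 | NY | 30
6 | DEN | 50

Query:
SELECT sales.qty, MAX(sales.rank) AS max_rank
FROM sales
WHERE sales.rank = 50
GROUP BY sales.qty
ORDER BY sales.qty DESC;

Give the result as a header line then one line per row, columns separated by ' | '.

== RESULT ==
sales.qty | max_rank
5 | 50

Derivation:
After WHERE (1 rows):
sales.qty | sales.rank
5 | 50
After GROUP BY (1 rows):
sales.qty | max_rank
5 | 50
After ORDER BY (1 rows):
sales.qty | max_rank
5 | 50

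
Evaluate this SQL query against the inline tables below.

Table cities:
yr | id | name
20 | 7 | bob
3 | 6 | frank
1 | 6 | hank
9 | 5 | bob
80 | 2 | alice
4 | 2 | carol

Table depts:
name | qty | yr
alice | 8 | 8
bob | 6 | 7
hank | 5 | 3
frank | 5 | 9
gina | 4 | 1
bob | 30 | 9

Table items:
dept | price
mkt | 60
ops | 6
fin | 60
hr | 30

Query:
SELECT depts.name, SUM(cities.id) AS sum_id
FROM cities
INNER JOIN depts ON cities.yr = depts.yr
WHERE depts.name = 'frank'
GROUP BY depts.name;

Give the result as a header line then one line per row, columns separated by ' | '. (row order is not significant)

After JOIN depts (4 rows):
cities.yr | cities.id | cities.name | depts.name | depts.qty | depts.yr
3 | 6 | frank | hank | 5 | 3
1 | 6 | hank | gina | 4 | 1
9 | 5 | bob | frank | 5 | 9
9 | 5 | bob | bob | 30 | 9
After WHERE (1 rows):
cities.yr | cities.id | cities.name | depts.name | depts.qty | depts.yr
9 | 5 | bob | frank | 5 | 9
After GROUP BY (1 rows):
depts.name | sum_id
frank | 5

== RESULT ==
depts.name | sum_id
frank | 5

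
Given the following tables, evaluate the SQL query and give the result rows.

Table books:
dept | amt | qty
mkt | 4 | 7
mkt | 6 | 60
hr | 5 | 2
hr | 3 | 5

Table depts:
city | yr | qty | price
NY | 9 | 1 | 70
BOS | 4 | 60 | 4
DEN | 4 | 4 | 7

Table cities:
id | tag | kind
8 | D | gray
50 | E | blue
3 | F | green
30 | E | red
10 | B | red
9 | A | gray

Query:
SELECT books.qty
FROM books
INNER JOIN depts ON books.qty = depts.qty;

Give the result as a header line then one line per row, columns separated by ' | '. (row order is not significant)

== RESULT ==
books.qty
60

Derivation:
After JOIN depts (1 rows):
books.dept | books.amt | books.qty | depts.city | depts.yr | depts.qty | depts.price
mkt | 6 | 60 | BOS | 4 | 60 | 4
After SELECT (1 rows):
books.qty
60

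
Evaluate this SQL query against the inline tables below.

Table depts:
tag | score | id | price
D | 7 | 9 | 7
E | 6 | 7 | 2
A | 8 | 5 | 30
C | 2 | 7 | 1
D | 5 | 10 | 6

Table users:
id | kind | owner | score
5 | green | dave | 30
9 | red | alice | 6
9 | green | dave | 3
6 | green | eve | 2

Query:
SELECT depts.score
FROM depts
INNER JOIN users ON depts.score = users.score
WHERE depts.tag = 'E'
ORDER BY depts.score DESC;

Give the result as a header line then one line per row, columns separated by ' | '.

After JOIN users (2 rows):
depts.tag | depts.score | depts.id | depts.price | users.id | users.kind | users.owner | users.score
E | 6 | 7 | 2 | 9 | red | alice | 6
C | 2 | 7 | 1 | 6 | green | eve | 2
After WHERE (1 rows):
depts.tag | depts.score | depts.id | depts.price | users.id | users.kind | users.owner | users.score
E | 6 | 7 | 2 | 9 | red | alice | 6
After SELECT (1 rows):
depts.score
6
After ORDER BY (1 rows):
depts.score
6

== RESULT ==
depts.score
6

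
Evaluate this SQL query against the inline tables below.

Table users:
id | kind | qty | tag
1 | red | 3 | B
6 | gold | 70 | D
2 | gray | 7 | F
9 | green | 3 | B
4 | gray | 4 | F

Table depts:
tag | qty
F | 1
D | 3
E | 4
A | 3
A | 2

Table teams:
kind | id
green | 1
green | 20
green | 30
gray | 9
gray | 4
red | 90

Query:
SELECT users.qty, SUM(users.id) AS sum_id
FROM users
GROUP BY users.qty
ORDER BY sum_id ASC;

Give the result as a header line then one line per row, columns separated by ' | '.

After GROUP BY (4 rows):
users.qty | sum_id
3 | 10
70 | 6
7 | 2
4 | 4
After ORDER BY (4 rows):
users.qty | sum_id
7 | 2
4 | 4
70 | 6
3 | 10

== RESULT ==
users.qty | sum_id
7 | 2
4 | 4
70 | 6
3 | 10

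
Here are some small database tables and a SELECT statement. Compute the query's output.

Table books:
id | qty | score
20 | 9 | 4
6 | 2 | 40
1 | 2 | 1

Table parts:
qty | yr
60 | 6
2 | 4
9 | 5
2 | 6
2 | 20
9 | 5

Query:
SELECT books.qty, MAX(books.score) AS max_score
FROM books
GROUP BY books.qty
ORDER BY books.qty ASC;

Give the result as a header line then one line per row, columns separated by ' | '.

== RESULT ==
books.qty | max_score
2 | 40
9 | 4

Derivation:
After GROUP BY (2 rows):
books.qty | max_score
9 | 4
2 | 40
After ORDER BY (2 rows):
books.qty | max_score
2 | 40
9 | 4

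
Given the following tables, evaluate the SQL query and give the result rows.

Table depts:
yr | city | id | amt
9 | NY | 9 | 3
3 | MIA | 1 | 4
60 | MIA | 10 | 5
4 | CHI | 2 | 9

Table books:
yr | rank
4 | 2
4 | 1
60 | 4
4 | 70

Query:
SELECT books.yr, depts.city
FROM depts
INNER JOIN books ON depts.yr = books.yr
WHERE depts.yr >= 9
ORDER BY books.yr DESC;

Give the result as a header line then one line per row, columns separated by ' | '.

== RESULT ==
books.yr | depts.city
60 | MIA

Derivation:
After JOIN books (4 rows):
depts.yr | depts.city | depts.id | depts.amt | books.yr | books.rank
60 | MIA | 10 | 5 | 60 | 4
4 | CHI | 2 | 9 | 4 | 2
4 | CHI | 2 | 9 | 4 | 1
4 | CHI | 2 | 9 | 4 | 70
After WHERE (1 rows):
depts.yr | depts.city | depts.id | depts.amt | books.yr | books.rank
60 | MIA | 10 | 5 | 60 | 4
After SELECT (1 rows):
books.yr | depts.city
60 | MIA
After ORDER BY (1 rows):
books.yr | depts.city
60 | MIA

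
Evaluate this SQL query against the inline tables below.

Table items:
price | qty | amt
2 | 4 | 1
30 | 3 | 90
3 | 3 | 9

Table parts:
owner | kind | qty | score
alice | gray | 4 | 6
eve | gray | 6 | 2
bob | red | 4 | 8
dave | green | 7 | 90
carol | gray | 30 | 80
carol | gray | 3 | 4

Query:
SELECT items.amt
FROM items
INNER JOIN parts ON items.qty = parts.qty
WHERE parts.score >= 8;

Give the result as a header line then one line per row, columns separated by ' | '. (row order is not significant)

After JOIN parts (4 rows):
items.price | items.qty | items.amt | parts.owner | parts.kind | parts.qty | parts.score
2 | 4 | 1 | alice | gray | 4 | 6
2 | 4 | 1 | bob | red | 4 | 8
30 | 3 | 90 | carol | gray | 3 | 4
3 | 3 | 9 | carol | gray | 3 | 4
After WHERE (1 rows):
items.price | items.qty | items.amt | parts.owner | parts.kind | parts.qty | parts.score
2 | 4 | 1 | bob | red | 4 | 8
After SELECT (1 rows):
items.amt
1

== RESULT ==
items.amt
1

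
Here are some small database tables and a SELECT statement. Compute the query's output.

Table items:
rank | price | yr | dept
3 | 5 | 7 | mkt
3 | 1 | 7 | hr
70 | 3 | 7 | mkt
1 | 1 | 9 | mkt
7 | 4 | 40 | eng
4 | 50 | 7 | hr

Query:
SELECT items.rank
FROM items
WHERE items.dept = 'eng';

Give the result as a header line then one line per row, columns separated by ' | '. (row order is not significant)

== RESULT ==
items.rank
7

Derivation:
After WHERE (1 rows):
items.rank | items.price | items.yr | items.dept
7 | 4 | 40 | eng
After SELECT (1 rows):
items.rank
7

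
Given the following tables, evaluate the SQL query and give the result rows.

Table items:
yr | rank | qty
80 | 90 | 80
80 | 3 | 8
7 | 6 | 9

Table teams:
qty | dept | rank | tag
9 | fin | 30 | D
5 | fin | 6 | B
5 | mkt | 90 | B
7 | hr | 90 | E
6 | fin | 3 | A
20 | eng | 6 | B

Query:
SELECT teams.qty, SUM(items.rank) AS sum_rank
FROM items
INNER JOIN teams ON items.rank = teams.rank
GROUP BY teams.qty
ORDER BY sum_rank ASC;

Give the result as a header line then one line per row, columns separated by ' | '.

After JOIN teams (5 rows):
items.yr | items.rank | items.qty | teams.qty | teams.dept | teams.rank | teams.tag
80 | 90 | 80 | 5 | mkt | 90 | B
80 | 90 | 80 | 7 | hr | 90 | E
80 | 3 | 8 | 6 | fin | 3 | A
7 | 6 | 9 | 5 | fin | 6 | B
7 | 6 | 9 | 20 | eng | 6 | B
After GROUP BY (4 rows):
teams.qty | sum_rank
5 | 96
7 | 90
6 | 3
20 | 6
After ORDER BY (4 rows):
teams.qty | sum_rank
6 | 3
20 | 6
7 | 90
5 | 96

== RESULT ==
teams.qty | sum_rank
6 | 3
20 | 6
7 | 90
5 | 96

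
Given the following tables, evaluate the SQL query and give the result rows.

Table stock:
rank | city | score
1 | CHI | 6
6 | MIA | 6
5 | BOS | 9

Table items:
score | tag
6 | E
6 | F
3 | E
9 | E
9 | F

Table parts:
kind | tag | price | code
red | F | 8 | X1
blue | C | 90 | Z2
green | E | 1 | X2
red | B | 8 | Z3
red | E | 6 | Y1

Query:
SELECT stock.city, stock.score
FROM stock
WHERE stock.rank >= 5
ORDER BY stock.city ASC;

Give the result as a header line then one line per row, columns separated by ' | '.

== RESULT ==
stock.city | stock.score
BOS | 9
MIA | 6

Derivation:
After WHERE (2 rows):
stock.rank | stock.city | stock.score
6 | MIA | 6
5 | BOS | 9
After SELECT (2 rows):
stock.city | stock.score
MIA | 6
BOS | 9
After ORDER BY (2 rows):
stock.city | stock.score
BOS | 9
MIA | 6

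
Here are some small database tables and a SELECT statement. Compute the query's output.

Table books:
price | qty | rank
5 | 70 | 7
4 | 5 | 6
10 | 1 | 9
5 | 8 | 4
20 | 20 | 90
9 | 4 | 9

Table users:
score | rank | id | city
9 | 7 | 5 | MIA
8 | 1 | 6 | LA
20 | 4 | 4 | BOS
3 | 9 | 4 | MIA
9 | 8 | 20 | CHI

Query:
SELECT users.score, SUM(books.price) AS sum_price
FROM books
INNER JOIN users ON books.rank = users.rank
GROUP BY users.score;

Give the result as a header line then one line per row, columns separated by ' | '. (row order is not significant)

After JOIN users (4 rows):
books.price | books.qty | books.rank | users.score | users.rank | users.id | users.city
5 | 70 | 7 | 9 | 7 | 5 | MIA
10 | 1 | 9 | 3 | 9 | 4 | MIA
5 | 8 | 4 | 20 | 4 | 4 | BOS
9 | 4 | 9 | 3 | 9 | 4 | MIA
After GROUP BY (3 rows):
users.score | sum_price
9 | 5
3 | 19
20 | 5

== RESULT ==
users.score | sum_price
9 | 5
3 | 19
20 | 5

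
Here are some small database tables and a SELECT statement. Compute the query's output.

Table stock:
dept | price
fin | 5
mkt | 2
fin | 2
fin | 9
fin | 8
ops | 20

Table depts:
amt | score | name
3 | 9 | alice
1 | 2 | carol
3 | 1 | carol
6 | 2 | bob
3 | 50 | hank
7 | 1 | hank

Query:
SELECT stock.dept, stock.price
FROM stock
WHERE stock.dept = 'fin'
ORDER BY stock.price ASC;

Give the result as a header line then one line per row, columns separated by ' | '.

== RESULT ==
stock.dept | stock.price
fin | 2
fin | 5
fin | 8
fin | 9

Derivation:
After WHERE (4 rows):
stock.dept | stock.price
fin | 5
fin | 2
fin | 9
fin | 8
After SELECT (4 rows):
stock.dept | stock.price
fin | 5
fin | 2
fin | 9
fin | 8
After ORDER BY (4 rows):
stock.dept | stock.price
fin | 2
fin | 5
fin | 8
fin | 9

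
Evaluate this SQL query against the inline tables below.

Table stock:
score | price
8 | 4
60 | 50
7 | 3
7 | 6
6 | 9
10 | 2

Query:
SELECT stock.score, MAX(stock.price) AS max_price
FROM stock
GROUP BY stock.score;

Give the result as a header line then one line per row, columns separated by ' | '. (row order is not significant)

== RESULT ==
stock.score | max_price
8 | 4
60 | 50
7 | 6
6 | 9
10 | 2

Derivation:
After GROUP BY (5 rows):
stock.score | max_price
8 | 4
60 | 50
7 | 6
6 | 9
10 | 2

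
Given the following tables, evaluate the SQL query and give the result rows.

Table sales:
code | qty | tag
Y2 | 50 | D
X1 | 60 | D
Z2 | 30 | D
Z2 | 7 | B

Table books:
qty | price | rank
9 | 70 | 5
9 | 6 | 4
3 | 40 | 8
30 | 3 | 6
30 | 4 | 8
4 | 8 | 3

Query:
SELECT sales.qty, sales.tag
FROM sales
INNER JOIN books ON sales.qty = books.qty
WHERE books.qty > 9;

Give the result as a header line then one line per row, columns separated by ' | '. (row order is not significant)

== RESULT ==
sales.qty | sales.tag
30 | D
30 | D

Derivation:
After JOIN books (2 rows):
sales.code | sales.qty | sales.tag | books.qty | books.price | books.rank
Z2 | 30 | D | 30 | 3 | 6
Z2 | 30 | D | 30 | 4 | 8
After WHERE (2 rows):
sales.code | sales.qty | sales.tag | books.qty | books.price | books.rank
Z2 | 30 | D | 30 | 3 | 6
Z2 | 30 | D | 30 | 4 | 8
After SELECT (2 rows):
sales.qty | sales.tag
30 | D
30 | D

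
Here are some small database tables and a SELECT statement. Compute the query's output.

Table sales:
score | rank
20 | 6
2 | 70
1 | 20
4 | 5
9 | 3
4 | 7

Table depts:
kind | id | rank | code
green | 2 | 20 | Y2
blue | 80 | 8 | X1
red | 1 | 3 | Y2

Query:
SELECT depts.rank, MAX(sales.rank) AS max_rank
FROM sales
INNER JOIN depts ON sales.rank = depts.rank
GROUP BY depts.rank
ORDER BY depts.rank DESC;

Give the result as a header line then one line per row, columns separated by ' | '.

== RESULT ==
depts.rank | max_rank
20 | 20
3 | 3

Derivation:
After JOIN depts (2 rows):
sales.score | sales.rank | depts.kind | depts.id | depts.rank | depts.code
1 | 20 | green | 2 | 20 | Y2
9 | 3 | red | 1 | 3 | Y2
After GROUP BY (2 rows):
depts.rank | max_rank
20 | 20
3 | 3
After ORDER BY (2 rows):
depts.rank | max_rank
20 | 20
3 | 3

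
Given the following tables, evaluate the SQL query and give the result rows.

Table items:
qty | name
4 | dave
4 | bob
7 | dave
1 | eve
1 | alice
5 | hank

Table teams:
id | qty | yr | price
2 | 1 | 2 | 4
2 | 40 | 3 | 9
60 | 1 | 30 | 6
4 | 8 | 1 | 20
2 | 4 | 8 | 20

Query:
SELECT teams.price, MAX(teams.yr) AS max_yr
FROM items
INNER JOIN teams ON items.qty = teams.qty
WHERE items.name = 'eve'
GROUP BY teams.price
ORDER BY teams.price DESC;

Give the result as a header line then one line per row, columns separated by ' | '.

After JOIN teams (6 rows):
items.qty | items.name | teams.id | teams.qty | teams.yr | teams.price
4 | dave | 2 | 4 | 8 | 20
4 | bob | 2 | 4 | 8 | 20
1 | eve | 2 | 1 | 2 | 4
1 | eve | 60 | 1 | 30 | 6
1 | alice | 2 | 1 | 2 | 4
1 | alice | 60 | 1 | 30 | 6
After WHERE (2 rows):
items.qty | items.name | teams.id | teams.qty | teams.yr | teams.price
1 | eve | 2 | 1 | 2 | 4
1 | eve | 60 | 1 | 30 | 6
After GROUP BY (2 rows):
teams.price | max_yr
4 | 2
6 | 30
After ORDER BY (2 rows):
teams.price | max_yr
6 | 30
4 | 2

== RESULT ==
teams.price | max_yr
6 | 30
4 | 2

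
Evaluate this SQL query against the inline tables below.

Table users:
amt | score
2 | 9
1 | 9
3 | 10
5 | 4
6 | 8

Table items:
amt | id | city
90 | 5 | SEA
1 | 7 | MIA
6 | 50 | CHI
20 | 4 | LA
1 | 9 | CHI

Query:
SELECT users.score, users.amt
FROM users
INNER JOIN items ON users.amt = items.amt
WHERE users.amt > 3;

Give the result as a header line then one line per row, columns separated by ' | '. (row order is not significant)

After JOIN items (3 rows):
users.amt | users.score | items.amt | items.id | items.city
1 | 9 | 1 | 7 | MIA
1 | 9 | 1 | 9 | CHI
6 | 8 | 6 | 50 | CHI
After WHERE (1 rows):
users.amt | users.score | items.amt | items.id | items.city
6 | 8 | 6 | 50 | CHI
After SELECT (1 rows):
users.score | users.amt
8 | 6

== RESULT ==
users.score | users.amt
8 | 6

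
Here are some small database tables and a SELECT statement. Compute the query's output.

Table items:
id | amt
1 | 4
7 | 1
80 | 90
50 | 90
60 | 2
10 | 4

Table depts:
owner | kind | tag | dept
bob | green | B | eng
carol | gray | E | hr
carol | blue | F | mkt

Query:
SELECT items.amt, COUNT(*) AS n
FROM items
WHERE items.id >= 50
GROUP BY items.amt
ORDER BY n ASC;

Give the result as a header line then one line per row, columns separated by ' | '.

After WHERE (3 rows):
items.id | items.amt
80 | 90
50 | 90
60 | 2
After GROUP BY (2 rows):
items.amt | n
90 | 2
2 | 1
After ORDER BY (2 rows):
items.amt | n
2 | 1
90 | 2

== RESULT ==
items.amt | n
2 | 1
90 | 2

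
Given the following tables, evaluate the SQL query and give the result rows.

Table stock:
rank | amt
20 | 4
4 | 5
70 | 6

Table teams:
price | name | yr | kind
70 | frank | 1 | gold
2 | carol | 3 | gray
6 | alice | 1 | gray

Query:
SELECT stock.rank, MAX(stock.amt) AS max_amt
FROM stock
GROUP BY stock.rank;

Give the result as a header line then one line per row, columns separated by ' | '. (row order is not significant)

After GROUP BY (3 rows):
stock.rank | max_amt
20 | 4
4 | 5
70 | 6

== RESULT ==
stock.rank | max_amt
20 | 4
4 | 5
70 | 6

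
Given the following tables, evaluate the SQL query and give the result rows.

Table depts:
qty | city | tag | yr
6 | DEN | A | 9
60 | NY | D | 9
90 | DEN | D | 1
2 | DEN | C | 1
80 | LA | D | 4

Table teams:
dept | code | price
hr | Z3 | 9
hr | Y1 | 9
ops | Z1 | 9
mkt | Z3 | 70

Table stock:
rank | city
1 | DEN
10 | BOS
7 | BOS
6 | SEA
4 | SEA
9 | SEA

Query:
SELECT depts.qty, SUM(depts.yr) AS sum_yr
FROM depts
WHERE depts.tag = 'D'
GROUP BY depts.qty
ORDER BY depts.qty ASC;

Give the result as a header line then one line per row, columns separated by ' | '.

After WHERE (3 rows):
depts.qty | depts.city | depts.tag | depts.yr
60 | NY | D | 9
90 | DEN | D | 1
80 | LA | D | 4
After GROUP BY (3 rows):
depts.qty | sum_yr
60 | 9
90 | 1
80 | 4
After ORDER BY (3 rows):
depts.qty | sum_yr
60 | 9
80 | 4
90 | 1

== RESULT ==
depts.qty | sum_yr
60 | 9
80 | 4
90 | 1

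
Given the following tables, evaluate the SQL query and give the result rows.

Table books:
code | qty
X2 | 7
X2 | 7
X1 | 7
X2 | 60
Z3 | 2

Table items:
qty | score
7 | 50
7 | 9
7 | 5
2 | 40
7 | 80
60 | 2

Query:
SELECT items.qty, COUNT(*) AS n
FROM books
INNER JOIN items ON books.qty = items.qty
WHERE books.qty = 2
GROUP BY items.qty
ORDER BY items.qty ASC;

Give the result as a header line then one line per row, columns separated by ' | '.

== RESULT ==
items.qty | n
2 | 1

Derivation:
After JOIN items (14 rows):
books.code | books.qty | items.qty | items.score
X2 | 7 | 7 | 50
X2 | 7 | 7 | 9
X2 | 7 | 7 | 5
X2 | 7 | 7 | 80
X2 | 7 | 7 | 50
X2 | 7 | 7 | 9
X2 | 7 | 7 | 5
X2 | 7 | 7 | 80
X1 | 7 | 7 | 50
X1 | 7 | 7 | 9
X1 | 7 | 7 | 5
X1 | 7 | 7 | 80
X2 | 60 | 60 | 2
Z3 | 2 | 2 | 40
After WHERE (1 rows):
books.code | books.qty | items.qty | items.score
Z3 | 2 | 2 | 40
After GROUP BY (1 rows):
items.qty | n
2 | 1
After ORDER BY (1 rows):
items.qty | n
2 | 1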